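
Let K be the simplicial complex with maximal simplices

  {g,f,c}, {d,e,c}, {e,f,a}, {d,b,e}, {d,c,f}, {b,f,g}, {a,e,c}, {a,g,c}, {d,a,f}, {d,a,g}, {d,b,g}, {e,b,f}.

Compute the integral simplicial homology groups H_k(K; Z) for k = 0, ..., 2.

H_0 ≅ Z,  H_1 ≅ Z/2,  H_2 = 0.

Order the vertices as a < b < c < d < e < f < g. Listing each simplex with vertices in this order, K has dimension 2 with simplices:

  0-simplices (7): a, b, c, d, e, f, g
  1-simplices (18): ac, ad, ae, af, ag, bd, be, bf, bg, cd, ce, cf, cg, de, df, dg, ef, fg
  2-simplices (12): ace, acg, adf, adg, aef, bde, bdg, bef, bfg, cde, cdf, cfg

so the chain groups are C_0 ≅ Z^7, C_1 ≅ Z^18, C_2 ≅ Z^12.

The boundary map ∂_1: C_1 → C_0 maps an edge to its endpoints' difference, ∂[p,q] = q − p.
The 7×18 boundary matrix has rank 6 and Smith normal form diag(1,1,1,1,1,1).

The boundary map ∂_2: C_2 → C_1 maps a triangle to the signed sum of its edges. For instance
  ∂bfg = fg − bg + bf,
  ∂cfg = fg − cg + cf.
As a 18×12 matrix over Z this has rank 12, with invariant factors (1,1,1,1,1,1,1,1,1,1,1,2).

Computing H_k = (kernel of ∂_k) / (image of ∂_{k+1}):

  H_0: rank C_0 − rank ∂_1 = 7 − 6 = 1, and the invariant factors of ∂_1 are all 1, so H_0 = Z.
  H_1: rank ker ∂_1 − rank ∂_2 = (18 − 6) − 12 = 0, and ∂_2 has invariant factor 2 > 1, so H_1 = Z/2.
  H_2: rank ker ∂_2 − rank ∂_3 = (12 − 12) − 0 = 0, and there is no ∂_3, so H_2 = 0.

(K is a triangulation of the real projective plane RP^2.)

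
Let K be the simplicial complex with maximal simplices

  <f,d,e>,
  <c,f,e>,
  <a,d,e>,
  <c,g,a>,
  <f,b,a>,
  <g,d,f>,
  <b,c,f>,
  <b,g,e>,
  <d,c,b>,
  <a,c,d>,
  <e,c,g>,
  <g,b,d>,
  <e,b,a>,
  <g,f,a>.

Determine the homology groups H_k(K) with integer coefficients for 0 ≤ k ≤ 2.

H_0 ≅ Z,  H_1 ≅ Z^2,  H_2 ≅ Z.

Take the total order a < b < c < d < e < f < g on the vertex set. Then K (dimension 2) consists of the simplices:

  0-simplices (7): a, b, c, d, e, f, g
  1-simplices (21): ab, ac, ad, ae, af, ag, bc, bd, be, bf, bg, cd, ce, cf, cg, de, df, dg, ef, eg, fg
  2-simplices (14): abe, abf, acd, acg, ade, afg, bcd, bcf, bdg, beg, cef, ceg, def, dfg

so the chain groups are C_0 ≅ Z^7, C_1 ≅ Z^21, C_2 ≅ Z^14.

The boundary map ∂_1: C_1 → C_0 is given by ∂[p,q] = [q] − [p].
The resulting 7×21 matrix has rank 6, and its Smith normal form has invariant factors (1,1,1,1,1,1).

Boundary ∂_2: C_2 → C_1 sends each 2-simplex [p,q,r] to [q,r] − [p,r] + [p,q]. For instance
  ∂abe = be − ae + ab,
  ∂cef = ef − cf + ce.
The resulting 21×14 matrix has rank 13, and its Smith normal form has invariant factors (1,1,1,1,1,1,1,1,1,1,1,1,1).

Now H_k = ker ∂_k / im ∂_{k+1}, so:

  H_0: rank C_0 − rank ∂_1 = 7 − 6 = 1, and the invariant factors of ∂_1 are all 1, so H_0 = Z.
  H_1: rank ker ∂_1 − rank ∂_2 = (21 − 6) − 13 = 2, and the invariant factors of ∂_2 are all 1, so H_1 = Z^2.
  H_2: rank ker ∂_2 − rank ∂_3 = (14 − 13) − 0 = 1, and there is no ∂_3, so H_2 = Z.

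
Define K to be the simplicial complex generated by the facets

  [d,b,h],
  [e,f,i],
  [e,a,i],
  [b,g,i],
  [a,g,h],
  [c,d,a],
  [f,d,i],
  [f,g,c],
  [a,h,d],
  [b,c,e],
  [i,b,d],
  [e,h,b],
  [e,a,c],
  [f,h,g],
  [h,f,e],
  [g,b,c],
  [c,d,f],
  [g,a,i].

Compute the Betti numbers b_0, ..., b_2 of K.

Fix the vertex order a < b < c < d < e < f < g < h < i and write every simplex with vertices in increasing order. Then dim K = 2 and the simplices of K are:

  0-simplices (9): a, b, c, d, e, f, g, h, i
  1-simplices (27): ac, ad, ae, ag, ah, ai, bc, bd, be, bg, bh, bi, cd, ce, cf, cg, df, dh, di, ef, eh, ei, fg, fh, fi, gh, gi
  2-simplices (18): acd, ace, adh, aei, agh, agi, bce, bcg, bdh, bdi, beh, bgi, cdf, cfg, dfi, efh, efi, fgh

giving chain groups C_0 ≅ Z^9, C_1 ≅ Z^27, C_2 ≅ Z^18.

The boundary map ∂_1: C_1 → C_0 is given by ∂[p,q] = [q] − [p].
The 9×27 boundary matrix has rank 8 and Smith normal form diag(1,1,1,1,1,1,1,1).

Boundary ∂_2: C_2 → C_1 maps a triangle to the signed sum of its edges. For instance
  ∂cdf = df − cf + cd,
  ∂cfg = fg − cg + cf.
The 27×18 boundary matrix has rank 17 and Smith normal form diag(1,1,1,1,1,1,1,1,1,1,1,1,1,1,1,1,1).

Computing H_k = (kernel of ∂_k) / (image of ∂_{k+1}):

  H_0: rank C_0 − rank ∂_1 = 9 − 8 = 1, and the invariant factors of ∂_1 are all 1, so H_0 = Z.
  H_1: rank ker ∂_1 − rank ∂_2 = (27 − 8) − 17 = 2, and the invariant factors of ∂_2 are all 1, so H_1 = Z^2.
  H_2: rank ker ∂_2 − rank ∂_3 = (18 − 17) − 0 = 1, and there is no ∂_3, so H_2 = Z.

(K is a triangulation of the torus T^2.)

Hence the Betti numbers are b_0 = 1, b_1 = 2, b_2 = 1.

b_0 = 1, b_1 = 2, b_2 = 1.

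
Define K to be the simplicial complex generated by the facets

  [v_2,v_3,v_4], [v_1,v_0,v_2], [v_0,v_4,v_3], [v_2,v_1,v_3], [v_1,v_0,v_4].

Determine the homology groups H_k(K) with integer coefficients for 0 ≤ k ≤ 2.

H_0 ≅ Z,  H_1 ≅ Z,  H_2 = 0.

Order the vertices as v_0 < v_1 < v_2 < v_3 < v_4. Listing each simplex with vertices in this order, K has dimension 2 with simplices:

  0-simplices (5): [v_0], [v_1], [v_2], [v_3], [v_4]
  1-simplices (10): [v_0,v_1], [v_0,v_2], [v_0,v_3], [v_0,v_4], [v_1,v_2], [v_1,v_3], [v_1,v_4], [v_2,v_3], [v_2,v_4], [v_3,v_4]
  2-simplices (5): [v_0,v_1,v_2], [v_0,v_1,v_4], [v_0,v_3,v_4], [v_1,v_2,v_3], [v_2,v_3,v_4]

Hence C_0 ≅ Z^5, C_1 ≅ Z^10, C_2 ≅ Z^5.

Boundary ∂_1: C_1 → C_0 maps an edge to its endpoints' difference, ∂[p,q] = q − p. For instance
  ∂[v_2,v_4] = [v_4] − [v_2].
The 5×10 boundary matrix has rank 4 and Smith normal form diag(1,1,1,1).

Boundary ∂_2: C_2 → C_1 acts by ∂[p,q,r] = [q,r] − [p,r] + [p,q]. For instance
  ∂[v_0,v_3,v_4] = [v_3,v_4] − [v_0,v_4] + [v_0,v_3],
  ∂[v_0,v_1,v_4] = [v_1,v_4] − [v_0,v_4] + [v_0,v_1].
The resulting 10×5 matrix has rank 5, and its Smith normal form has invariant factors (1,1,1,1,1).

Now H_k = ker ∂_k / im ∂_{k+1}, so:

  H_0: rank C_0 − rank ∂_1 = 5 − 4 = 1, and the invariant factors of ∂_1 are all 1, so H_0 ≅ Z.
  H_1: rank ker ∂_1 − rank ∂_2 = (10 − 4) − 5 = 1, and the invariant factors of ∂_2 are all 1, so H_1 ≅ Z.
  H_2: rank ker ∂_2 − rank ∂_3 = (5 − 5) − 0 = 0, and there is no ∂_3, so H_2 ≅ 0.

(K is a triangulation of the Möbius band.)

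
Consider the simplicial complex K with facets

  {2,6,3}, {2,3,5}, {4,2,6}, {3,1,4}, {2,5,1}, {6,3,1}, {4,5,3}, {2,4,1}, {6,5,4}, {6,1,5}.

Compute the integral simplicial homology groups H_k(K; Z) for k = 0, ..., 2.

H_0 ≅ Z,  H_1 ≅ Z/2,  H_2 = 0.

Order the vertices as 1 < 2 < 3 < 4 < 5 < 6. Listing each simplex with vertices in this order, K has dimension 2 with simplices:

  0-simplices (6): [1], [2], [3], [4], [5], [6]
  1-simplices (15): [1,2], [1,3], [1,4], [1,5], [1,6], [2,3], [2,4], [2,5], [2,6], [3,4], [3,5], [3,6], [4,5], [4,6], [5,6]
  2-simplices (10): [1,2,4], [1,2,5], [1,3,4], [1,3,6], [1,5,6], [2,3,5], [2,3,6], [2,4,6], [3,4,5], [4,5,6]

Hence C_0 ≅ Z^6, C_1 ≅ Z^15, C_2 ≅ Z^10.

The boundary map ∂_1: C_1 → C_0 sends each edge [p,q] (with p < q) to q − p.
This gives a 6×15 integer matrix of rank 5; reducing to Smith normal form yields diagonal entries (1,1,1,1,1).

Boundary ∂_2: C_2 → C_1 acts by ∂[p,q,r] = [q,r] − [p,r] + [p,q]. For instance
  ∂[1,2,4] = [2,4] − [1,4] + [1,2],
  ∂[4,5,6] = [5,6] − [4,6] + [4,5].
As a 15×10 matrix over Z this has rank 10, with invariant factors (1,1,1,1,1,1,1,1,1,2).

From H_k ≅ ker(∂_k) / im(∂_{k+1}) we obtain:

  H_0: rank C_0 − rank ∂_1 = 6 − 5 = 1, and the invariant factors of ∂_1 are all 1, so H_0 = Z.
  H_1: rank ker ∂_1 − rank ∂_2 = (15 − 5) − 10 = 0, and ∂_2 has invariant factor 2 > 1, so H_1 = Z/2.
  H_2: rank ker ∂_2 − rank ∂_3 = (10 − 10) − 0 = 0, and there is no ∂_3, so H_2 = 0.

(K is a triangulation of the real projective plane RP^2.)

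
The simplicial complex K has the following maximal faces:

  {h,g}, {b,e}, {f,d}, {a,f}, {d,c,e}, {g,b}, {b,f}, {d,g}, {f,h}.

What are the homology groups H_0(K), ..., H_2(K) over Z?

Take the total order a < b < c < d < e < f < g < h on the vertex set. Then K (dimension 2) consists of the simplices:

  0-simplices (8): a, b, c, d, e, f, g, h
  1-simplices (11): af, be, bf, bg, cd, ce, de, df, dg, fh, gh
  2-simplices (1): cde

Hence C_0 ≅ Z^8, C_1 ≅ Z^11, C_2 ≅ Z^1.

Boundary ∂_1: C_1 → C_0 is given by ∂[p,q] = [q] − [p].
As a 8×11 matrix over Z this has rank 7, with invariant factors (1,1,1,1,1,1,1).

The boundary map ∂_2: C_2 → C_1 maps a triangle to the signed sum of its edges. For instance
  ∂cde = de − ce + cd.
The resulting 11×1 matrix has rank 1, and its Smith normal form has invariant factors (1).

Computing H_k = (kernel of ∂_k) / (image of ∂_{k+1}):

  H_0: rank C_0 − rank ∂_1 = 8 − 7 = 1, and the invariant factors of ∂_1 are all 1, so H_0 ≅ Z.
  H_1: rank ker ∂_1 − rank ∂_2 = (11 − 7) − 1 = 3, and the invariant factors of ∂_2 are all 1, so H_1 ≅ Z^3.
  H_2: rank ker ∂_2 − rank ∂_3 = (1 − 1) − 0 = 0, and there is no ∂_3, so H_2 ≅ 0.

H_0 ≅ Z,  H_1 ≅ Z^3,  H_2 = 0.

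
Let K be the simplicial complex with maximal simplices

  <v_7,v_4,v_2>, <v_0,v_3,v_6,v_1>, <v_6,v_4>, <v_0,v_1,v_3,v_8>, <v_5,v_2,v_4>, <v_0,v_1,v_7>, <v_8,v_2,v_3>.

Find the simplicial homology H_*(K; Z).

Take the total order v_0 < v_1 < v_2 < v_3 < v_4 < v_5 < v_6 < v_7 < v_8 on the vertex set. Then K (dimension 3) consists of the simplices:

  0-simplices (9): [v_0], [v_1], [v_2], [v_3], [v_4], [v_5], [v_6], [v_7], [v_8]
  1-simplices (19): (19 of them)
  2-simplices (11): (11 of them)
  3-simplices (2): [v_0,v_1,v_3,v_6], [v_0,v_1,v_3,v_8]

Hence C_0 ≅ Z^9, C_1 ≅ Z^19, C_2 ≅ Z^11, C_3 ≅ Z^2.

The boundary map ∂_1: C_1 → C_0 is given by ∂[p,q] = [q] − [p]. For instance
  ∂[v_0,v_7] = [v_7] − [v_0].
This gives a 9×19 integer matrix of rank 8; reducing to Smith normal form yields diagonal entries (1,1,1,1,1,1,1,1).

Boundary ∂_2: C_2 → C_1 maps a triangle to the signed sum of its edges. For instance
  ∂[v_0,v_1,v_8] = [v_1,v_8] − [v_0,v_8] + [v_0,v_1],
  ∂[v_1,v_3,v_8] = [v_3,v_8] − [v_1,v_8] + [v_1,v_3].
The 19×11 boundary matrix has rank 9 and Smith normal form diag(1,1,1,1,1,1,1,1,1).

∂_3: C_3 → C_2 sends each 3-simplex σ to the alternating sum Σ_i (−1)^i (σ with its i-th vertex removed). For instance
  ∂[v_0,v_1,v_3,v_8] = [v_1,v_3,v_8] − [v_0,v_3,v_8] + [v_0,v_1,v_8] − [v_0,v_1,v_3],
  ∂[v_0,v_1,v_3,v_6] = [v_1,v_3,v_6] − [v_0,v_3,v_6] + [v_0,v_1,v_6] − [v_0,v_1,v_3].
The resulting 11×2 matrix has rank 2, and its Smith normal form has invariant factors (1,1).

From H_k ≅ ker(∂_k) / im(∂_{k+1}) we obtain:

  H_0: rank C_0 − rank ∂_1 = 9 − 8 = 1, and the invariant factors of ∂_1 are all 1, so H_0 ≅ Z.
  H_1: rank ker ∂_1 − rank ∂_2 = (19 − 8) − 9 = 2, and the invariant factors of ∂_2 are all 1, so H_1 ≅ Z^2.
  H_2: rank ker ∂_2 − rank ∂_3 = (11 − 9) − 2 = 0, and the invariant factors of ∂_3 are all 1, so H_2 ≅ 0.
  H_3: rank ker ∂_3 − rank ∂_4 = (2 − 2) − 0 = 0, and there is no ∂_4, so H_3 ≅ 0.

As a check, the Euler characteristic is 9 − 19 + 11 − 2 = -1, which agrees with 1 − 2 + 0 − 0 = -1.

H_0 = Z,  H_1 = Z^2,  H_2 = 0,  H_3 = 0.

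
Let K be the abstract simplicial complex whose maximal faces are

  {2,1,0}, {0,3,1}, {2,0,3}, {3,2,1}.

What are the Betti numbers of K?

b_0 = 1, b_1 = 0, b_2 = 1.

Take the total order 0 < 1 < 2 < 3 on the vertex set. Then K (dimension 2) consists of the simplices:

  0-simplices (4): [0], [1], [2], [3]
  1-simplices (6): [0,1], [0,2], [0,3], [1,2], [1,3], [2,3]
  2-simplices (4): [0,1,2], [0,1,3], [0,2,3], [1,2,3]

Hence C_0 ≅ Z^4, C_1 ≅ Z^6, C_2 ≅ Z^4.

∂_1: C_1 → C_0 sends each edge [p,q] (with p < q) to q − p. For instance
  ∂[2,3] = [3] − [2].
This gives a 4×6 integer matrix of rank 3; reducing to Smith normal form yields diagonal entries (1,1,1).

∂_2: C_2 → C_1 maps a triangle to the signed sum of its edges. For instance
  ∂[0,1,3] = [1,3] − [0,3] + [0,1],
  ∂[0,2,3] = [2,3] − [0,3] + [0,2].
The 6×4 boundary matrix has rank 3 and Smith normal form diag(1,1,1).

From H_k ≅ ker(∂_k) / im(∂_{k+1}) we obtain:

  H_0: rank C_0 − rank ∂_1 = 4 − 3 = 1, and the invariant factors of ∂_1 are all 1, so H_0 ≅ Z.
  H_1: rank ker ∂_1 − rank ∂_2 = (6 − 3) − 3 = 0, and the invariant factors of ∂_2 are all 1, so H_1 ≅ 0.
  H_2: rank ker ∂_2 − rank ∂_3 = (4 − 3) − 0 = 1, and there is no ∂_3, so H_2 ≅ Z.

As a check, the Euler characteristic is 4 − 6 + 4 = 2, which agrees with 1 − 0 + 1 = 2.

Hence the Betti numbers are b_0 = 1, b_1 = 0, b_2 = 1.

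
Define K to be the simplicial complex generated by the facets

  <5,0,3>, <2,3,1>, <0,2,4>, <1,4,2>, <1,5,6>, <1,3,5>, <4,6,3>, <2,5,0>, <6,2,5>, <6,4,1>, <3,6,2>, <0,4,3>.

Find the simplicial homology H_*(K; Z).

K has 7 vertices, 18 edges, 12 triangles.
rank ∂_0 = 0, rank ∂_1 = 6 ⇒ b_0 = 7 − 0 − 6 = 1; all invariant factors of ∂_1 are 1 so no torsion. So H_0 = Z.
rank ∂_1 = 6, rank ∂_2 = 12 ⇒ b_1 = 18 − 6 − 12 = 0; ∂_2 has invariant factor(s) [2] giving torsion. So H_1 = Z/2.
rank ∂_2 = 12, rank ∂_3 = 0 ⇒ b_2 = 12 − 12 − 0 = 0. So H_2 = 0.

H_0 = Z,  H_1 = Z/2,  H_2 = 0.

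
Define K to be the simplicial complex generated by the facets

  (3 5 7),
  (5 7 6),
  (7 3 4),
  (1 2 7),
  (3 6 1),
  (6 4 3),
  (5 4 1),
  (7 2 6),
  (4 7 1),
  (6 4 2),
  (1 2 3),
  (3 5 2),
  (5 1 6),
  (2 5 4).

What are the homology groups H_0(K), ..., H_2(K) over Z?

K has 7 vertices, 21 edges, 14 triangles.
rank ∂_0 = 0, rank ∂_1 = 6 ⇒ b_0 = 7 − 0 − 6 = 1; all invariant factors of ∂_1 are 1 so no torsion. So H_0 ≅ Z.
rank ∂_1 = 6, rank ∂_2 = 13 ⇒ b_1 = 21 − 6 − 13 = 2; all invariant factors of ∂_2 are 1 so no torsion. So H_1 ≅ Z^2.
rank ∂_2 = 13, rank ∂_3 = 0 ⇒ b_2 = 14 − 13 − 0 = 1. So H_2 ≅ Z.

H_0 = Z,  H_1 = Z^2,  H_2 = Z.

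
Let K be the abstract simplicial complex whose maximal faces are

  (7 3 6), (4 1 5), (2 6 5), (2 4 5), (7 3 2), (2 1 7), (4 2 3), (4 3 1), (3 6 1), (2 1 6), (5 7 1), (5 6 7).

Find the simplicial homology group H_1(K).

Fix the vertex order 1 < 2 < 3 < 4 < 5 < 6 < 7 and write every simplex with vertices in increasing order. Then dim K = 2 and the simplices of K are:

  0-simplices (7): [1], [2], [3], [4], [5], [6], [7]
  1-simplices (18): [1,2], [1,3], [1,4], [1,5], [1,6], [1,7], [2,3], [2,4], [2,5], [2,6], [2,7], [3,4], [3,6], [3,7], [4,5], [5,6], [5,7], [6,7]
  2-simplices (12): [1,2,6], [1,2,7], [1,3,4], [1,3,6], [1,4,5], [1,5,7], [2,3,4], [2,3,7], [2,4,5], [2,5,6], [3,6,7], [5,6,7]

giving chain groups C_0 ≅ Z^7, C_1 ≅ Z^18, C_2 ≅ Z^12.

∂_1: C_1 → C_0 sends each edge [p,q] (with p < q) to q − p.
The 7×18 boundary matrix has rank 6 and Smith normal form diag(1,1,1,1,1,1).

The boundary map ∂_2: C_2 → C_1 maps a triangle to the signed sum of its edges. For instance
  ∂[2,4,5] = [4,5] − [2,5] + [2,4],
  ∂[2,3,7] = [3,7] − [2,7] + [2,3].
This gives a 18×12 integer matrix of rank 12; reducing to Smith normal form yields diagonal entries (1,1,1,1,1,1,1,1,1,1,1,2).

Reading off H_k = ker ∂_k / im ∂_{k+1}:

  H_1: rank ker ∂_1 − rank ∂_2 = (18 − 6) − 12 = 0, and ∂_2 has invariant factor 2 > 1, so H_1 = Z/2Z.

(K is a triangulation of the real projective plane RP^2.)

H_1 ≅ Z/2Z.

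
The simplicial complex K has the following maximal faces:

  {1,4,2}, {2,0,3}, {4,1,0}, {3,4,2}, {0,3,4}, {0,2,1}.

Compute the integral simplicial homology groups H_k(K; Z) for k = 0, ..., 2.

H_0 ≅ Z,  H_1 = 0,  H_2 ≅ Z.

K has 5 vertices, 9 edges, 6 triangles.
rank ∂_0 = 0, rank ∂_1 = 4 ⇒ b_0 = 5 − 0 − 4 = 1; all invariant factors of ∂_1 are 1 so no torsion. So H_0 = Z.
rank ∂_1 = 4, rank ∂_2 = 5 ⇒ b_1 = 9 − 4 − 5 = 0; all invariant factors of ∂_2 are 1 so no torsion. So H_1 = 0.
rank ∂_2 = 5, rank ∂_3 = 0 ⇒ b_2 = 6 − 5 − 0 = 1. So H_2 = Z.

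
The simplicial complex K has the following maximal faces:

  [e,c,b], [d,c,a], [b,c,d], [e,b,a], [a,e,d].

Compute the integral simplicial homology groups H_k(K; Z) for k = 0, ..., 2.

Fix the vertex order a < b < c < d < e and write every simplex with vertices in increasing order. Then dim K = 2 and the simplices of K are:

  0-simplices (5): a, b, c, d, e
  1-simplices (10): ab, ac, ad, ae, bc, bd, be, cd, ce, de
  2-simplices (5): abe, acd, ade, bcd, bce

Hence C_0 ≅ Z^5, C_1 ≅ Z^10, C_2 ≅ Z^5.

The boundary map ∂_1: C_1 → C_0 maps an edge to its endpoints' difference, ∂[p,q] = q − p.
As a 5×10 matrix over Z this has rank 4, with invariant factors (1,1,1,1).

Boundary ∂_2: C_2 → C_1 sends each 2-simplex [p,q,r] to [q,r] − [p,r] + [p,q]. For instance
  ∂bcd = cd − bd + bc,
  ∂bce = ce − be + bc.
The resulting 10×5 matrix has rank 5, and its Smith normal form has invariant factors (1,1,1,1,1).

From H_k ≅ ker(∂_k) / im(∂_{k+1}) we obtain:

  H_0: rank C_0 − rank ∂_1 = 5 − 4 = 1, and the invariant factors of ∂_1 are all 1, so H_0 ≅ Z.
  H_1: rank ker ∂_1 − rank ∂_2 = (10 − 4) − 5 = 1, and the invariant factors of ∂_2 are all 1, so H_1 ≅ Z.
  H_2: rank ker ∂_2 − rank ∂_3 = (5 − 5) − 0 = 0, and there is no ∂_3, so H_2 ≅ 0.

As a check, the Euler characteristic is 5 − 10 + 5 = 0, which agrees with 1 − 1 + 0 = 0.

H_0 ≅ Z,  H_1 ≅ Z,  H_2 = 0.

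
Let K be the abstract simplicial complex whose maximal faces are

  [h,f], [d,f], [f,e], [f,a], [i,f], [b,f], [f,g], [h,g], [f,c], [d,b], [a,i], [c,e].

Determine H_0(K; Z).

H_0 = Z.

Fix the vertex order a < b < c < d < e < f < g < h < i and write every simplex with vertices in increasing order. Then dim K = 1 and the simplices of K are:

  0-simplices (9): a, b, c, d, e, f, g, h, i
  1-simplices (12): af, ai, bd, bf, ce, cf, df, ef, fg, fh, fi, gh

giving chain groups C_0 ≅ Z^9, C_1 ≅ Z^12.

∂_1: C_1 → C_0 is given by ∂[p,q] = [q] − [p].
This gives a 9×12 integer matrix of rank 8; reducing to Smith normal form yields diagonal entries (1,1,1,1,1,1,1,1).

Now H_k = ker ∂_k / im ∂_{k+1}, so:

  H_0: rank C_0 − rank ∂_1 = 9 − 8 = 1, and the invariant factors of ∂_1 are all 1, so H_0 ≅ Z.

(K is a triangulation of a wedge of 4 circles.)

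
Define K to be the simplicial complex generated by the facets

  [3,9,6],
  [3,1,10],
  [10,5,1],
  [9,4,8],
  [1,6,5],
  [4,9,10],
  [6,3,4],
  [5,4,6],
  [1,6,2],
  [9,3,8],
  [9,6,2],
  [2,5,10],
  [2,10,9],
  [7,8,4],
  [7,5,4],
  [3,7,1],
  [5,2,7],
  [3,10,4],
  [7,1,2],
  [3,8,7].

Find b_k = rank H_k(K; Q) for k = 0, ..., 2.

Take the total order 1 < 2 < 3 < 4 < 5 < 6 < 7 < 8 < 9 < 10 on the vertex set. Then K (dimension 2) consists of the simplices:

  0-simplices (10): [1], [2], [3], [4], [5], [6], [7], [8], [9], [10]
  1-simplices (30): (30 of them)
  2-simplices (20): (20 of them)

so the chain groups are C_0 ≅ Z^10, C_1 ≅ Z^30, C_2 ≅ Z^20.

Boundary ∂_1: C_1 → C_0 maps an edge to its endpoints' difference, ∂[p,q] = q − p.
As a 10×30 matrix over Z this has rank 9, with invariant factors (1,1,1,1,1,1,1,1,1).

∂_2: C_2 → C_1 maps a triangle to the signed sum of its edges. For instance
  ∂[3,6,9] = [6,9] − [3,9] + [3,6],
  ∂[2,5,10] = [5,10] − [2,10] + [2,5].
The resulting 30×20 matrix has rank 20, and its Smith normal form has invariant factors (1,1,1,1,1,1,1,1,1,1,1,1,1,1,1,1,1,1,1,2).

Now H_k = ker ∂_k / im ∂_{k+1}, so:

  H_0: rank C_0 − rank ∂_1 = 10 − 9 = 1, and the invariant factors of ∂_1 are all 1, so H_0 ≅ Z.
  H_1: rank ker ∂_1 − rank ∂_2 = (30 − 9) − 20 = 1, and ∂_2 has invariant factor 2 > 1, so H_1 ≅ Z ⊕ Z/2Z.
  H_2: rank ker ∂_2 − rank ∂_3 = (20 − 20) − 0 = 0, and there is no ∂_3, so H_2 ≅ 0.

As a check, the Euler characteristic is 10 − 30 + 20 = 0, which agrees with 1 − 1 + 0 = 0.
(K is a triangulation of the Klein bottle.)

Hence the Betti numbers are b_0 = 1, b_1 = 1, b_2 = 0.

b_0 = 1, b_1 = 1, b_2 = 0.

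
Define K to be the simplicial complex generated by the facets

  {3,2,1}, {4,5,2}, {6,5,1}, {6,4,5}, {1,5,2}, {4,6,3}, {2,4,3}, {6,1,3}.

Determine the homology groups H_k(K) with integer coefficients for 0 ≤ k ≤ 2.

We work with the vertex ordering 1 < 2 < 3 < 4 < 5 < 6. The simplices of K, each written with vertices in increasing order, are:

  0-simplices (6): [1], [2], [3], [4], [5], [6]
  1-simplices (12): [1,2], [1,3], [1,5], [1,6], [2,3], [2,4], [2,5], [3,4], [3,6], [4,5], [4,6], [5,6]
  2-simplices (8): [1,2,3], [1,2,5], [1,3,6], [1,5,6], [2,3,4], [2,4,5], [3,4,6], [4,5,6]

Hence C_0 ≅ Z^6, C_1 ≅ Z^12, C_2 ≅ Z^8.

The boundary map ∂_1: C_1 → C_0 is given by ∂[p,q] = [q] − [p].
This gives a 6×12 integer matrix of rank 5; reducing to Smith normal form yields diagonal entries (1,1,1,1,1).

The boundary map ∂_2: C_2 → C_1 acts by ∂[p,q,r] = [q,r] − [p,r] + [p,q]. For instance
  ∂[2,4,5] = [4,5] − [2,5] + [2,4],
  ∂[3,4,6] = [4,6] − [3,6] + [3,4].
The 12×8 boundary matrix has rank 7 and Smith normal form diag(1,1,1,1,1,1,1).

Now H_k = ker ∂_k / im ∂_{k+1}, so:

  H_0: rank C_0 − rank ∂_1 = 6 − 5 = 1, and the invariant factors of ∂_1 are all 1, so H_0 = Z.
  H_1: rank ker ∂_1 − rank ∂_2 = (12 − 5) − 7 = 0, and the invariant factors of ∂_2 are all 1, so H_1 = 0.
  H_2: rank ker ∂_2 − rank ∂_3 = (8 − 7) − 0 = 1, and there is no ∂_3, so H_2 = Z.

(K is a triangulation of the 2-sphere S^2.)

H_0 ≅ Z,  H_1 = 0,  H_2 ≅ Z.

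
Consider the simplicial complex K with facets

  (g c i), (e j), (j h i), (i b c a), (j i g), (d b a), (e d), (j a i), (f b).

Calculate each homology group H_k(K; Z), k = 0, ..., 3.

H_0 = Z,  H_1 = Z,  H_2 = 0,  H_3 = 0.

We work with the vertex ordering a < b < c < d < e < f < g < h < i < j. The simplices of K, each written with vertices in increasing order, are:

  0-simplices (10): a, b, c, d, e, f, g, h, i, j
  1-simplices (18): ab, ac, ad, ai, aj, bc, bd, bf, bi, cg, ci, de, ej, gi, gj, hi, hj, ij
  2-simplices (9): abc, abd, abi, aci, aij, bci, cgi, gij, hij
  3-simplices (1): abci

so the chain groups are C_0 ≅ Z^10, C_1 ≅ Z^18, C_2 ≅ Z^9, C_3 ≅ Z^1.

Boundary ∂_1: C_1 → C_0 sends each edge [p,q] (with p < q) to q − p. For instance
  ∂ij = j − i.
The 10×18 boundary matrix has rank 9 and Smith normal form diag(1,1,1,1,1,1,1,1,1).

Boundary ∂_2: C_2 → C_1 maps a triangle to the signed sum of its edges. For instance
  ∂aci = ci − ai + ac,
  ∂bci = ci − bi + bc.
The resulting 18×9 matrix has rank 8, and its Smith normal form has invariant factors (1,1,1,1,1,1,1,1).

Boundary ∂_3: C_3 → C_2 sends each 3-simplex σ to the alternating sum Σ_i (−1)^i (σ with its i-th vertex removed). For instance
  ∂abci = bci − aci + abi − abc.
As a 9×1 matrix over Z this has rank 1, with invariant factors (1).

Computing H_k = (kernel of ∂_k) / (image of ∂_{k+1}):

  H_0: rank C_0 − rank ∂_1 = 10 − 9 = 1, and the invariant factors of ∂_1 are all 1, so H_0 ≅ Z.
  H_1: rank ker ∂_1 − rank ∂_2 = (18 − 9) − 8 = 1, and the invariant factors of ∂_2 are all 1, so H_1 ≅ Z.
  H_2: rank ker ∂_2 − rank ∂_3 = (9 − 8) − 1 = 0, and the invariant factors of ∂_3 are all 1, so H_2 ≅ 0.
  H_3: rank ker ∂_3 − rank ∂_4 = (1 − 1) − 0 = 0, and there is no ∂_4, so H_3 ≅ 0.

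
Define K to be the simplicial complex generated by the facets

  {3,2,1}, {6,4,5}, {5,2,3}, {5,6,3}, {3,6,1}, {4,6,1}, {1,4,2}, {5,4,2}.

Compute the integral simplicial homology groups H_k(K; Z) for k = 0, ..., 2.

H_0 ≅ Z,  H_1 = 0,  H_2 ≅ Z.

Order the vertices as 1 < 2 < 3 < 4 < 5 < 6. Listing each simplex with vertices in this order, K has dimension 2 with simplices:

  0-simplices (6): [1], [2], [3], [4], [5], [6]
  1-simplices (12): [1,2], [1,3], [1,4], [1,6], [2,3], [2,4], [2,5], [3,5], [3,6], [4,5], [4,6], [5,6]
  2-simplices (8): [1,2,3], [1,2,4], [1,3,6], [1,4,6], [2,3,5], [2,4,5], [3,5,6], [4,5,6]

Hence C_0 ≅ Z^6, C_1 ≅ Z^12, C_2 ≅ Z^8.

The boundary map ∂_1: C_1 → C_0 maps an edge to its endpoints' difference, ∂[p,q] = q − p. For instance
  ∂[2,3] = [3] − [2].
The 6×12 boundary matrix has rank 5 and Smith normal form diag(1,1,1,1,1).

∂_2: C_2 → C_1 sends each 2-simplex [p,q,r] to [q,r] − [p,r] + [p,q]. For instance
  ∂[1,4,6] = [4,6] − [1,6] + [1,4],
  ∂[1,2,3] = [2,3] − [1,3] + [1,2].
As a 12×8 matrix over Z this has rank 7, with invariant factors (1,1,1,1,1,1,1).

Now H_k = ker ∂_k / im ∂_{k+1}, so:

  H_0: rank C_0 − rank ∂_1 = 6 − 5 = 1, and the invariant factors of ∂_1 are all 1, so H_0 ≅ Z.
  H_1: rank ker ∂_1 − rank ∂_2 = (12 − 5) − 7 = 0, and the invariant factors of ∂_2 are all 1, so H_1 ≅ 0.
  H_2: rank ker ∂_2 − rank ∂_3 = (8 − 7) − 0 = 1, and there is no ∂_3, so H_2 ≅ Z.

As a check, the Euler characteristic is 6 − 12 + 8 = 2, which agrees with 1 − 0 + 1 = 2.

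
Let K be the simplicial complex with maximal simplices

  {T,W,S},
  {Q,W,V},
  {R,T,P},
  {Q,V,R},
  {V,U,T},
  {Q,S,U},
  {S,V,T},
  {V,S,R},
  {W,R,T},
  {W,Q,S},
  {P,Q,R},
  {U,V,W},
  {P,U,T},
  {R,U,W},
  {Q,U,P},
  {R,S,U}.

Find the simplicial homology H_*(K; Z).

H_0 ≅ Z,  H_1 ≅ Z^2,  H_2 ≅ Z.

We work with the vertex ordering P < Q < R < S < T < U < V < W. The simplices of K, each written with vertices in increasing order, are:

  0-simplices (8): P, Q, R, S, T, U, V, W
  1-simplices (24): PQ, PR, PT, PU, QR, QS, QU, QV, QW, RS, RT, RU, RV, RW, ST, SU, SV, SW, TU, TV, TW, UV, UW, VW
  2-simplices (16): PQR, PQU, PRT, PTU, QRV, QSU, QSW, QVW, RSU, RSV, RTW, RUW, STV, STW, TUV, UVW

giving chain groups C_0 ≅ Z^8, C_1 ≅ Z^24, C_2 ≅ Z^16.

Boundary ∂_1: C_1 → C_0 is given by ∂[p,q] = [q] − [p].
The 8×24 boundary matrix has rank 7 and Smith normal form diag(1,1,1,1,1,1,1).

Boundary ∂_2: C_2 → C_1 sends each 2-simplex [p,q,r] to [q,r] − [p,r] + [p,q]. For instance
  ∂UVW = VW − UW + UV,
  ∂RSU = SU − RU + RS.
As a 24×16 matrix over Z this has rank 15, with invariant factors (1,1,1,1,1,1,1,1,1,1,1,1,1,1,1).

From H_k ≅ ker(∂_k) / im(∂_{k+1}) we obtain:

  H_0: rank C_0 − rank ∂_1 = 8 − 7 = 1, and the invariant factors of ∂_1 are all 1, so H_0 = Z.
  H_1: rank ker ∂_1 − rank ∂_2 = (24 − 7) − 15 = 2, and the invariant factors of ∂_2 are all 1, so H_1 = Z^2.
  H_2: rank ker ∂_2 − rank ∂_3 = (16 − 15) − 0 = 1, and there is no ∂_3, so H_2 = Z.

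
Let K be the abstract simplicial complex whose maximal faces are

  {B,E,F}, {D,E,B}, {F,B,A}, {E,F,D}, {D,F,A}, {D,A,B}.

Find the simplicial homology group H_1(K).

Order the vertices as A < B < D < E < F. Listing each simplex with vertices in this order, K has dimension 2 with simplices:

  0-simplices (5): A, B, D, E, F
  1-simplices (9): AB, AD, AF, BD, BE, BF, DE, DF, EF
  2-simplices (6): ABD, ABF, ADF, BDE, BEF, DEF

giving chain groups C_0 ≅ Z^5, C_1 ≅ Z^9, C_2 ≅ Z^6.

∂_1: C_1 → C_0 is given by ∂[p,q] = [q] − [p].
This gives a 5×9 integer matrix of rank 4; reducing to Smith normal form yields diagonal entries (1,1,1,1).

The boundary map ∂_2: C_2 → C_1 acts by ∂[p,q,r] = [q,r] − [p,r] + [p,q]. For instance
  ∂BDE = DE − BE + BD,
  ∂ABD = BD − AD + AB.
This gives a 9×6 integer matrix of rank 5; reducing to Smith normal form yields diagonal entries (1,1,1,1,1).

Now H_k = ker ∂_k / im ∂_{k+1}, so:

  H_1: rank ker ∂_1 − rank ∂_2 = (9 − 4) − 5 = 0, and the invariant factors of ∂_2 are all 1, so H_1 ≅ 0.

(K is a triangulation of the 2-sphere S^2.)

H_1 ≅ 0.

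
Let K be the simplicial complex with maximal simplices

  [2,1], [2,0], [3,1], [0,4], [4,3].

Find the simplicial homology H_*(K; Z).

H_0 ≅ Z,  H_1 ≅ Z.

Order the vertices as 0 < 1 < 2 < 3 < 4. Listing each simplex with vertices in this order, K has dimension 1 with simplices:

  0-simplices (5): [0], [1], [2], [3], [4]
  1-simplices (5): [0,2], [0,4], [1,2], [1,3], [3,4]

so the chain groups are C_0 ≅ Z^5, C_1 ≅ Z^5.

Boundary ∂_1: C_1 → C_0 is given by ∂[p,q] = [q] − [p].
As a 5×5 matrix over Z this has rank 4, with invariant factors (1,1,1,1).

Now H_k = ker ∂_k / im ∂_{k+1}, so:

  H_0: rank C_0 − rank ∂_1 = 5 − 4 = 1, and the invariant factors of ∂_1 are all 1, so H_0 ≅ Z.
  H_1: rank ker ∂_1 − rank ∂_2 = (5 − 4) − 0 = 1, and there is no ∂_2, so H_1 ≅ Z.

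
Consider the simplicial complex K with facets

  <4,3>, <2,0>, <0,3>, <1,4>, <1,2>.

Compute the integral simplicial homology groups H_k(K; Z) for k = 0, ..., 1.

Order the vertices as 0 < 1 < 2 < 3 < 4. Listing each simplex with vertices in this order, K has dimension 1 with simplices:

  0-simplices (5): [0], [1], [2], [3], [4]
  1-simplices (5): [0,2], [0,3], [1,2], [1,4], [3,4]

so the chain groups are C_0 ≅ Z^5, C_1 ≅ Z^5.

The boundary map ∂_1: C_1 → C_0 is given by ∂[p,q] = [q] − [p]. For instance
  ∂[1,2] = [2] − [1].
The resulting 5×5 matrix has rank 4, and its Smith normal form has invariant factors (1,1,1,1).

Now H_k = ker ∂_k / im ∂_{k+1}, so:

  H_0: rank C_0 − rank ∂_1 = 5 − 4 = 1, and the invariant factors of ∂_1 are all 1, so H_0 ≅ Z.
  H_1: rank ker ∂_1 − rank ∂_2 = (5 − 4) − 0 = 1, and there is no ∂_2, so H_1 ≅ Z.

As a check, the Euler characteristic is 5 − 5 = 0, which agrees with 1 − 1 = 0.

H_0 ≅ Z,  H_1 ≅ Z.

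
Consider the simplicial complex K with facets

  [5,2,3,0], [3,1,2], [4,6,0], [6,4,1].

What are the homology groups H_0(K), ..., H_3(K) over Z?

K has 7 vertices, 13 edges, 7 triangles, 1 3-simplex.
rank ∂_0 = 0, rank ∂_1 = 6 ⇒ b_0 = 7 − 0 − 6 = 1; all invariant factors of ∂_1 are 1 so no torsion. So H_0 ≅ Z.
rank ∂_1 = 6, rank ∂_2 = 6 ⇒ b_1 = 13 − 6 − 6 = 1; all invariant factors of ∂_2 are 1 so no torsion. So H_1 ≅ Z.
rank ∂_2 = 6, rank ∂_3 = 1 ⇒ b_2 = 7 − 6 − 1 = 0; all invariant factors of ∂_3 are 1 so no torsion. So H_2 ≅ 0.
rank ∂_3 = 1, rank ∂_4 = 0 ⇒ b_3 = 1 − 1 − 0 = 0. So H_3 ≅ 0.

H_0 ≅ Z,  H_1 ≅ Z,  H_2 = 0,  H_3 = 0.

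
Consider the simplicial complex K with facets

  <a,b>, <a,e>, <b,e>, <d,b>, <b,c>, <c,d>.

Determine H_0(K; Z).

H_0 = Z.

Take the total order a < b < c < d < e on the vertex set. Then K (dimension 1) consists of the simplices:

  0-simplices (5): a, b, c, d, e
  1-simplices (6): ab, ae, bc, bd, be, cd

so the chain groups are C_0 ≅ Z^5, C_1 ≅ Z^6.

Boundary ∂_1: C_1 → C_0 sends each edge [p,q] (with p < q) to q − p. For instance
  ∂ab = b − a.
This gives a 5×6 integer matrix of rank 4; reducing to Smith normal form yields diagonal entries (1,1,1,1).

From H_k ≅ ker(∂_k) / im(∂_{k+1}) we obtain:

  H_0: rank C_0 − rank ∂_1 = 5 − 4 = 1, and the invariant factors of ∂_1 are all 1, so H_0 = Z.

(K is a triangulation of a wedge of 2 circles.)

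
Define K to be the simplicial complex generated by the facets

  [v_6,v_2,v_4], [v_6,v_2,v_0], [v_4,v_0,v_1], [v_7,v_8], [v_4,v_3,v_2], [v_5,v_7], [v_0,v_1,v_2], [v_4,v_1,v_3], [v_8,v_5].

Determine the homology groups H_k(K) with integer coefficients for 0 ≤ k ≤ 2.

H_0 ≅ Z^2,  H_1 ≅ Z^2,  H_2 = 0.

Order the vertices as v_0 < v_1 < v_2 < v_3 < v_4 < v_5 < v_6 < v_7 < v_8. Listing each simplex with vertices in this order, K has dimension 2 with simplices:

  0-simplices (9): [v_0], [v_1], [v_2], [v_3], [v_4], [v_5], [v_6], [v_7], [v_8]
  1-simplices (15): (15 of them)
  2-simplices (6): [v_0,v_1,v_2], [v_0,v_1,v_4], [v_0,v_2,v_6], [v_1,v_3,v_4], [v_2,v_3,v_4], [v_2,v_4,v_6]

so the chain groups are C_0 ≅ Z^9, C_1 ≅ Z^15, C_2 ≅ Z^6.

Boundary ∂_1: C_1 → C_0 is given by ∂[p,q] = [q] − [p].
This gives a 9×15 integer matrix of rank 7; reducing to Smith normal form yields diagonal entries (1,1,1,1,1,1,1).

The boundary map ∂_2: C_2 → C_1 sends each 2-simplex [p,q,r] to [q,r] − [p,r] + [p,q]. For instance
  ∂[v_0,v_2,v_6] = [v_2,v_6] − [v_0,v_6] + [v_0,v_2],
  ∂[v_1,v_3,v_4] = [v_3,v_4] − [v_1,v_4] + [v_1,v_3].
This gives a 15×6 integer matrix of rank 6; reducing to Smith normal form yields diagonal entries (1,1,1,1,1,1).

From H_k ≅ ker(∂_k) / im(∂_{k+1}) we obtain:

  H_0: rank C_0 − rank ∂_1 = 9 − 7 = 2, and the invariant factors of ∂_1 are all 1, so H_0 ≅ Z^2.
  H_1: rank ker ∂_1 − rank ∂_2 = (15 − 7) − 6 = 2, and the invariant factors of ∂_2 are all 1, so H_1 ≅ Z^2.
  H_2: rank ker ∂_2 − rank ∂_3 = (6 − 6) − 0 = 0, and there is no ∂_3, so H_2 ≅ 0.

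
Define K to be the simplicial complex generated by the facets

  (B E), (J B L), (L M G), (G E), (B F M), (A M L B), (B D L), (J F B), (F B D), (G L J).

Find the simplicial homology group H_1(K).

H_1 = Z.

K has 9 vertices, 19 edges, 11 triangles, 1 3-simplex.
rank ∂_1 = 8, rank ∂_2 = 10 ⇒ b_1 = 19 − 8 − 10 = 1; all invariant factors of ∂_2 are 1 so no torsion. So H_1 ≅ Z.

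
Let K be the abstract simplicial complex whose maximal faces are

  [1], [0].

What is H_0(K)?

Fix the vertex order 0 < 1 and write every simplex with vertices in increasing order. Then dim K = 0 and the simplices of K are:

  0-simplices (2): [0], [1]

giving chain groups C_0 ≅ Z^2.

Computing H_k = (kernel of ∂_k) / (image of ∂_{k+1}):

  H_0: rank C_0 − rank ∂_1 = 2 − 0 = 2, and there is no ∂_1, so H_0 ≅ Z^2.

H_0 ≅ Z^2.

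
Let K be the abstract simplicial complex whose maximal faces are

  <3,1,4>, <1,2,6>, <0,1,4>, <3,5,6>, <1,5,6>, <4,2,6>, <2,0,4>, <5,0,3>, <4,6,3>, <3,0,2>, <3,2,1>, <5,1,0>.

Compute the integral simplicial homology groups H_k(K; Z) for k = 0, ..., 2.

H_0 ≅ Z,  H_1 ≅ Z_2,  H_2 = 0.

Take the total order 0 < 1 < 2 < 3 < 4 < 5 < 6 on the vertex set. Then K (dimension 2) consists of the simplices:

  0-simplices (7): [0], [1], [2], [3], [4], [5], [6]
  1-simplices (18): [0,1], [0,2], [0,3], [0,4], [0,5], [1,2], [1,3], [1,4], [1,5], [1,6], [2,3], [2,4], [2,6], [3,4], [3,5], [3,6], [4,6], [5,6]
  2-simplices (12): [0,1,4], [0,1,5], [0,2,3], [0,2,4], [0,3,5], [1,2,3], [1,2,6], [1,3,4], [1,5,6], [2,4,6], [3,4,6], [3,5,6]

so the chain groups are C_0 ≅ Z^7, C_1 ≅ Z^18, C_2 ≅ Z^12.

The boundary map ∂_1: C_1 → C_0 is given by ∂[p,q] = [q] − [p].
The resulting 7×18 matrix has rank 6, and its Smith normal form has invariant factors (1,1,1,1,1,1).

The boundary map ∂_2: C_2 → C_1 acts by ∂[p,q,r] = [q,r] − [p,r] + [p,q]. For instance
  ∂[1,2,6] = [2,6] − [1,6] + [1,2],
  ∂[0,3,5] = [3,5] − [0,5] + [0,3].
The resulting 18×12 matrix has rank 12, and its Smith normal form has invariant factors (1,1,1,1,1,1,1,1,1,1,1,2).

Reading off H_k = ker ∂_k / im ∂_{k+1}:

  H_0: rank C_0 − rank ∂_1 = 7 − 6 = 1, and the invariant factors of ∂_1 are all 1, so H_0 ≅ Z.
  H_1: rank ker ∂_1 − rank ∂_2 = (18 − 6) − 12 = 0, and ∂_2 has invariant factor 2 > 1, so H_1 ≅ Z_2.
  H_2: rank ker ∂_2 − rank ∂_3 = (12 − 12) − 0 = 0, and there is no ∂_3, so H_2 ≅ 0.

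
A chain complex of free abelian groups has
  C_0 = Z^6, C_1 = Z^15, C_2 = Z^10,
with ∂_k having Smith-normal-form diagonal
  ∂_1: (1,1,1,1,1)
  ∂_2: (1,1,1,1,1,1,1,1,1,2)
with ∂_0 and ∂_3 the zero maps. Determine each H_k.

H_0 = Z,  H_1 = Z/2Z,  H_2 = 0.

H_0: b_0 = 6 − 0 − 5 = 1; torsion from ∂_1 factors > 1: none. So H_0 = Z.
H_1: b_1 = 15 − 5 − 10 = 0; torsion from ∂_2 factors > 1: [2]. So H_1 = Z/2Z.
H_2: b_2 = 10 − 10 − 0 = 0; torsion from ∂_3 factors > 1: none. So H_2 = 0.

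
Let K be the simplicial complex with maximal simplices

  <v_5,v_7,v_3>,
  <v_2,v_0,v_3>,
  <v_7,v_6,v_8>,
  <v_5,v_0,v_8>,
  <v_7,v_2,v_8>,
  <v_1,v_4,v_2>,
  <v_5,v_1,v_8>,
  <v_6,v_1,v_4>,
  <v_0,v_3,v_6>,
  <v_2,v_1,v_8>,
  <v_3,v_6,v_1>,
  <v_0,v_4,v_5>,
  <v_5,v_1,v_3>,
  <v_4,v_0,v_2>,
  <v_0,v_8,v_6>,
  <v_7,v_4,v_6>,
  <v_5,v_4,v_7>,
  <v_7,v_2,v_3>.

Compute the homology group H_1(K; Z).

K has 9 vertices, 27 edges, 18 triangles.
rank ∂_1 = 8, rank ∂_2 = 17 ⇒ b_1 = 27 − 8 − 17 = 2; all invariant factors of ∂_2 are 1 so no torsion. So H_1 = Z^2.

H_1 = Z^2.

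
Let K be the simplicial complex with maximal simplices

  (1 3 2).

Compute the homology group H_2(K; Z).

Take the total order 1 < 2 < 3 on the vertex set. Then K (dimension 2) consists of the simplices:

  0-simplices (3): [1], [2], [3]
  1-simplices (3): [1,2], [1,3], [2,3]
  2-simplices (1): [1,2,3]

Hence C_0 ≅ Z^3, C_1 ≅ Z^3, C_2 ≅ Z^1.

∂_1: C_1 → C_0 maps an edge to its endpoints' difference, ∂[p,q] = q − p. For instance
  ∂[1,2] = [2] − [1].
As a 3×3 matrix over Z this has rank 2, with invariant factors (1,1).

Boundary ∂_2: C_2 → C_1 acts by ∂[p,q,r] = [q,r] − [p,r] + [p,q]. For instance
  ∂[1,2,3] = [2,3] − [1,3] + [1,2].
This gives a 3×1 integer matrix of rank 1; reducing to Smith normal form yields diagonal entries (1).

Now H_k = ker ∂_k / im ∂_{k+1}, so:

  H_2: rank ker ∂_2 − rank ∂_3 = (1 − 1) − 0 = 0, and there is no ∂_3, so H_2 = 0.

(K is a triangulation of the 2-simplex.)

H_2 = 0.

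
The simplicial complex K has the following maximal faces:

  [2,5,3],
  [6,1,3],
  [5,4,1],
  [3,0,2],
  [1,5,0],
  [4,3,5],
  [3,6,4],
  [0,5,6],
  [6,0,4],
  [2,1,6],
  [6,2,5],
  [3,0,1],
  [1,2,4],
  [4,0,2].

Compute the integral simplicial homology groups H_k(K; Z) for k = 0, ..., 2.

Fix the vertex order 0 < 1 < 2 < 3 < 4 < 5 < 6 and write every simplex with vertices in increasing order. Then dim K = 2 and the simplices of K are:

  0-simplices (7): [0], [1], [2], [3], [4], [5], [6]
  1-simplices (21): [0,1], [0,2], [0,3], [0,4], [0,5], [0,6], [1,2], [1,3], [1,4], [1,5], [1,6], [2,3], [2,4], [2,5], [2,6], [3,4], [3,5], [3,6], [4,5], [4,6], [5,6]
  2-simplices (14): [0,1,3], [0,1,5], [0,2,3], [0,2,4], [0,4,6], [0,5,6], [1,2,4], [1,2,6], [1,3,6], [1,4,5], [2,3,5], [2,5,6], [3,4,5], [3,4,6]

Hence C_0 ≅ Z^7, C_1 ≅ Z^21, C_2 ≅ Z^14.

The boundary map ∂_1: C_1 → C_0 maps an edge to its endpoints' difference, ∂[p,q] = q − p. For instance
  ∂[3,4] = [4] − [3].
This gives a 7×21 integer matrix of rank 6; reducing to Smith normal form yields diagonal entries (1,1,1,1,1,1).

∂_2: C_2 → C_1 maps a triangle to the signed sum of its edges. For instance
  ∂[2,3,5] = [3,5] − [2,5] + [2,3],
  ∂[0,5,6] = [5,6] − [0,6] + [0,5].
The resulting 21×14 matrix has rank 13, and its Smith normal form has invariant factors (1,1,1,1,1,1,1,1,1,1,1,1,1).

Reading off H_k = ker ∂_k / im ∂_{k+1}:

  H_0: rank C_0 − rank ∂_1 = 7 − 6 = 1, and the invariant factors of ∂_1 are all 1, so H_0 = Z.
  H_1: rank ker ∂_1 − rank ∂_2 = (21 − 6) − 13 = 2, and the invariant factors of ∂_2 are all 1, so H_1 = Z^2.
  H_2: rank ker ∂_2 − rank ∂_3 = (14 − 13) − 0 = 1, and there is no ∂_3, so H_2 = Z.

As a check, the Euler characteristic is 7 − 21 + 14 = 0, which agrees with 1 − 2 + 1 = 0.

H_0 = Z,  H_1 = Z^2,  H_2 = Z.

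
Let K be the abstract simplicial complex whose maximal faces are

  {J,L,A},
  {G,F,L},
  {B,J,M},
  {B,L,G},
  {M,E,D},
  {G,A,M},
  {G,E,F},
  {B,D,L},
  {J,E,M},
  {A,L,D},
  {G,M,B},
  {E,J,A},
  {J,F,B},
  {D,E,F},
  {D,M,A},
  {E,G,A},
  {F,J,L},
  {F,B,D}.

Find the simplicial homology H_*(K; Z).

H_0 = Z,  H_1 = Z ⊕ Z/2,  H_2 = 0.

Fix the vertex order A < B < D < E < F < G < J < L < M and write every simplex with vertices in increasing order. Then dim K = 2 and the simplices of K are:

  0-simplices (9): A, B, D, E, F, G, J, L, M
  1-simplices (27): AD, AE, AG, AJ, AL, AM, BD, BF, BG, BJ, BL, BM, DE, DF, DL, DM, EF, EG, EJ, EM, FG, FJ, FL, GL, GM, JL, JM
  2-simplices (18): ADL, ADM, AEG, AEJ, AGM, AJL, BDF, BDL, BFJ, BGL, BGM, BJM, DEF, DEM, EFG, EJM, FGL, FJL

Hence C_0 ≅ Z^9, C_1 ≅ Z^27, C_2 ≅ Z^18.

∂_1: C_1 → C_0 sends each edge [p,q] (with p < q) to q − p. For instance
  ∂DE = E − D.
The resulting 9×27 matrix has rank 8, and its Smith normal form has invariant factors (1,1,1,1,1,1,1,1).

∂_2: C_2 → C_1 maps a triangle to the signed sum of its edges. For instance
  ∂BGM = GM − BM + BG,
  ∂ADL = DL − AL + AD.
The resulting 27×18 matrix has rank 18, and its Smith normal form has invariant factors (1,1,1,1,1,1,1,1,1,1,1,1,1,1,1,1,1,2).

Reading off H_k = ker ∂_k / im ∂_{k+1}:

  H_0: rank C_0 − rank ∂_1 = 9 − 8 = 1, and the invariant factors of ∂_1 are all 1, so H_0 ≅ Z.
  H_1: rank ker ∂_1 − rank ∂_2 = (27 − 8) − 18 = 1, and ∂_2 has invariant factor 2 > 1, so H_1 ≅ Z ⊕ Z/2.
  H_2: rank ker ∂_2 − rank ∂_3 = (18 − 18) − 0 = 0, and there is no ∂_3, so H_2 ≅ 0.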